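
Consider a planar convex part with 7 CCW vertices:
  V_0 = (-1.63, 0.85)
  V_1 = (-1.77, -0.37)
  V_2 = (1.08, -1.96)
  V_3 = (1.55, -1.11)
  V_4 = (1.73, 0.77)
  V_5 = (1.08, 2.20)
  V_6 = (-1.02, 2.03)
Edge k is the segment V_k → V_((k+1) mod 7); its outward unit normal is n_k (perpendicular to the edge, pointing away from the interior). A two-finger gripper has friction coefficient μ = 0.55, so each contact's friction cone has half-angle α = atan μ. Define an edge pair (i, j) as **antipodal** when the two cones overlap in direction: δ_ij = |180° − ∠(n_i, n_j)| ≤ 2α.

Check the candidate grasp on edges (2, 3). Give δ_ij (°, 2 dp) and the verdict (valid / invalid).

δ = 156.53°, invalid

α = atan 0.55 = 28.81°;  2α = 57.62°
edge 2: e_2 = (+0.47, +0.85);  n_2 = (+0.8751, -0.4839)
edge 3: e_3 = (+0.18, +1.88);  n_3 = (+0.9954, -0.0953)
∠(n_2, n_3) = 23.47°
δ = |180° − 23.47°| = 156.53°
156.53° > 2α = 57.62°  →  invalid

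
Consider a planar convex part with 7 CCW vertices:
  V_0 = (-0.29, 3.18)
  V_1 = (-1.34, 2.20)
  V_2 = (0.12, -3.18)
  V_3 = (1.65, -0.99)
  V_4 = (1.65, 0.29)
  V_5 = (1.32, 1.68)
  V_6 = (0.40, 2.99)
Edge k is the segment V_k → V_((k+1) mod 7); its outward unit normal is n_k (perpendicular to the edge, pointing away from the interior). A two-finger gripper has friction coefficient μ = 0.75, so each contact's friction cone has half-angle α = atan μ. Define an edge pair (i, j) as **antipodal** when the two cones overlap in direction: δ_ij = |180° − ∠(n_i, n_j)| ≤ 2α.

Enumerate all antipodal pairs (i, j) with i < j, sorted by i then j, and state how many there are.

α = atan 0.75 = 36.87°;  2α = 73.74°
n_0 = (-0.6823, +0.7311)
n_1 = (-0.9651, -0.2619)
n_2 = (+0.8198, -0.5727)
n_3 = (+1.0000, -0.0000)
n_4 = (+0.9730, +0.2310)
n_5 = (+0.8184, +0.5747)
n_6 = (+0.2655, +0.9641)
  (0,1): δ = 117.84°  ·
  (0,2): δ = 12.04°  ✓
  (0,3): δ = 46.97°  ✓
  (0,4): δ = 60.33°  ✓
  (0,5): δ = 82.05°  ·
  (0,6): δ = 121.58°  ·
  (1,2): δ = 50.12°  ✓
  (1,3): δ = 15.18°  ✓
  (1,4): δ = 1.83°  ✓
  (1,5): δ = 19.90°  ✓
  (1,6): δ = 59.42°  ✓
  (2,3): δ = 145.06°  ·
  (2,4): δ = 131.71°  ·
  (2,5): δ = 109.98°  ·
  (2,6): δ = 70.46°  ✓
  (3,4): δ = 166.64°  ·
  (3,5): δ = 144.92°  ·
  (3,6): δ = 105.40°  ·
  (4,5): δ = 158.28°  ·
  (4,6): δ = 118.75°  ·
  (5,6): δ = 140.48°  ·
antipodal pairs: 9

count = 9; pairs: (0,2), (0,3), (0,4), (1,2), (1,3), (1,4), (1,5), (1,6), (2,6)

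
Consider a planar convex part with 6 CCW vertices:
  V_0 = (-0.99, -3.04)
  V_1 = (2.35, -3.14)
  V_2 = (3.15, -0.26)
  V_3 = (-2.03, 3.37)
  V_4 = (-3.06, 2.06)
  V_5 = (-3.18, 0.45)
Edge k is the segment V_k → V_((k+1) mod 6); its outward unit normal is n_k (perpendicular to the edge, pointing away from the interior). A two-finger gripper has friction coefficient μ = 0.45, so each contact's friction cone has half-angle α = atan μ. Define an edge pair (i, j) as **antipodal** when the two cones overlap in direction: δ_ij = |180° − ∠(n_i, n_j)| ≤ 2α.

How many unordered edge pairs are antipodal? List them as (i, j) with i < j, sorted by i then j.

α = atan 0.45 = 24.23°;  2α = 48.46°
n_0 = (-0.0299, -0.9996)
n_1 = (+0.9635, -0.2676)
n_2 = (+0.5739, +0.8189)
n_3 = (-0.7861, +0.6181)
n_4 = (-0.9972, +0.0743)
n_5 = (-0.8470, -0.5315)
  (0,1): δ = 103.81°  ·
  (0,2): δ = 33.31°  ✓
  (0,3): δ = 53.54°  ·
  (0,4): δ = 87.45°  ·
  (0,5): δ = 123.82°  ·
  (1,2): δ = 109.50°  ·
  (1,3): δ = 22.65°  ✓
  (1,4): δ = 11.26°  ✓
  (1,5): δ = 47.63°  ✓
  (2,3): δ = 93.15°  ·
  (2,4): δ = 59.24°  ·
  (2,5): δ = 22.87°  ✓
  (3,4): δ = 146.09°  ·
  (3,5): δ = 109.71°  ·
  (4,5): δ = 143.63°  ·
antipodal pairs: 5

count = 5; pairs: (0,2), (1,3), (1,4), (1,5), (2,5)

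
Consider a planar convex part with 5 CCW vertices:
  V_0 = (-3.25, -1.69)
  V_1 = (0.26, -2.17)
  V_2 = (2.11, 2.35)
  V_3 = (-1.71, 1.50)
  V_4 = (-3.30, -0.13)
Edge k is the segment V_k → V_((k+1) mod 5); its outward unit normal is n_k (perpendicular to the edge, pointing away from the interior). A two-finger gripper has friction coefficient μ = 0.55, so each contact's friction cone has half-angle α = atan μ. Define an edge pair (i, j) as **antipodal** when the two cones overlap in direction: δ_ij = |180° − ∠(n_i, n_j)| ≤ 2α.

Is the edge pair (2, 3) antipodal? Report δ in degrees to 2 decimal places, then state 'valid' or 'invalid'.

δ = 146.83°, invalid

α = atan 0.55 = 28.81°;  2α = 57.62°
edge 2: e_2 = (-3.82, -0.85);  n_2 = (-0.2172, +0.9761)
edge 3: e_3 = (-1.59, -1.63);  n_3 = (-0.7158, +0.6983)
∠(n_2, n_3) = 33.17°
δ = |180° − 33.17°| = 146.83°
146.83° > 2α = 57.62°  →  invalid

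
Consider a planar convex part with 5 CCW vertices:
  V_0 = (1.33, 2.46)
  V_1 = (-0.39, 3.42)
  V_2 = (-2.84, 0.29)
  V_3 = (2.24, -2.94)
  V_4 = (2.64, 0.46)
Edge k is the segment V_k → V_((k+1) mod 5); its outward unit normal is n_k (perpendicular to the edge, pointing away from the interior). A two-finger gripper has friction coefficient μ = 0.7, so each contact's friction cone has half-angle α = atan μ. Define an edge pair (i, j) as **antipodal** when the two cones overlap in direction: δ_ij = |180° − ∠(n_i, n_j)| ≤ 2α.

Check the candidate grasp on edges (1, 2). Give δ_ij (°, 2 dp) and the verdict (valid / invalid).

α = atan 0.7 = 34.99°;  2α = 69.98°
edge 1: e_1 = (-2.45, -3.13);  n_1 = (-0.7875, +0.6164)
edge 2: e_2 = (+5.08, -3.23);  n_2 = (-0.5366, -0.8439)
∠(n_1, n_2) = 95.60°
δ = |180° − 95.60°| = 84.40°
84.40° > 2α = 69.98°  →  invalid

δ = 84.40°, invalid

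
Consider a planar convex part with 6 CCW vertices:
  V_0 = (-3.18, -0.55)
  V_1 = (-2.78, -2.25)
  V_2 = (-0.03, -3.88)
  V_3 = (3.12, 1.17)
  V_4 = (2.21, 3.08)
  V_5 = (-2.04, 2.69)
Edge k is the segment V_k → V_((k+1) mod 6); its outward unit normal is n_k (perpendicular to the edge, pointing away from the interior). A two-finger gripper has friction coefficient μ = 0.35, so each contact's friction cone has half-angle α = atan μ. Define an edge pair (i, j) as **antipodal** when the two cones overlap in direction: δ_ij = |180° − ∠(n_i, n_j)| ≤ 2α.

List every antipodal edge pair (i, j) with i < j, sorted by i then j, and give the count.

α = atan 0.35 = 19.29°;  2α = 38.58°
n_0 = (-0.9734, -0.2290)
n_1 = (-0.5099, -0.8602)
n_2 = (+0.8485, -0.5292)
n_3 = (+0.9028, +0.4301)
n_4 = (-0.0914, +0.9958)
n_5 = (-0.9433, +0.3319)
  (0,1): δ = 133.90°  ·
  (0,2): δ = 45.19°  ·
  (0,3): δ = 12.23°  ✓
  (0,4): δ = 82.00°  ·
  (0,5): δ = 147.37°  ·
  (1,2): δ = 91.30°  ·
  (1,3): δ = 33.87°  ✓
  (1,4): δ = 35.90°  ✓
  (1,5): δ = 101.27°  ·
  (2,3): δ = 122.57°  ·
  (2,4): δ = 52.80°  ·
  (2,5): δ = 12.57°  ✓
  (3,4): δ = 110.23°  ·
  (3,5): δ = 44.86°  ·
  (4,5): δ = 114.63°  ·
antipodal pairs: 4

count = 4; pairs: (0,3), (1,3), (1,4), (2,5)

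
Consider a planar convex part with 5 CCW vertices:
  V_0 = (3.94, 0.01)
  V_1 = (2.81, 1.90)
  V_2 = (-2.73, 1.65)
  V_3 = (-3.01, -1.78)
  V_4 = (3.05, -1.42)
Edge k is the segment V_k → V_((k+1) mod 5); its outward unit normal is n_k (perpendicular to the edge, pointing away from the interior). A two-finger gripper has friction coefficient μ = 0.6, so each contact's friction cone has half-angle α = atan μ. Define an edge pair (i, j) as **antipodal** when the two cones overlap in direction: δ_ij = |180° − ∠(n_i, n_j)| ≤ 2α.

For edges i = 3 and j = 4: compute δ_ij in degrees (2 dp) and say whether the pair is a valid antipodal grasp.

δ = 125.30°, invalid

α = atan 0.6 = 30.96°;  2α = 61.93°
edge 3: e_3 = (+6.06, +0.36);  n_3 = (+0.0593, -0.9982)
edge 4: e_4 = (+0.89, +1.43);  n_4 = (+0.8490, -0.5284)
∠(n_3, n_4) = 54.70°
δ = |180° − 54.70°| = 125.30°
125.30° > 2α = 61.93°  →  invalid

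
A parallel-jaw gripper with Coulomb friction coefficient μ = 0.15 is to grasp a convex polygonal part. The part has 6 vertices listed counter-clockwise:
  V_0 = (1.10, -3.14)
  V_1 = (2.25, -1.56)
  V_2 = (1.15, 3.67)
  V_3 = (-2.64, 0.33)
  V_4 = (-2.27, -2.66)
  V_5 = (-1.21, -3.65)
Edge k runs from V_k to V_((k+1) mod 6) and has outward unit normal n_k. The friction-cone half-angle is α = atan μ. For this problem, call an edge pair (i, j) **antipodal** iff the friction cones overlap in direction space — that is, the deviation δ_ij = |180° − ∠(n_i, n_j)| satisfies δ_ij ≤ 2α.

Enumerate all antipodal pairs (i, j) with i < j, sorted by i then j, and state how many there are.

count = 2; pairs: (0,2), (1,3)

α = atan 0.15 = 8.53°;  2α = 17.06°
n_0 = (+0.8085, -0.5885)
n_1 = (+0.9786, +0.2058)
n_2 = (-0.6612, +0.7502)
n_3 = (-0.9924, -0.1228)
n_4 = (-0.6826, -0.7308)
n_5 = (+0.2156, -0.9765)
  (0,1): δ = 132.07°  ·
  (0,2): δ = 12.56°  ✓
  (0,3): δ = 43.10°  ·
  (0,4): δ = 83.00°  ·
  (0,5): δ = 138.50°  ·
  (1,2): δ = 60.49°  ·
  (1,3): δ = 4.82°  ✓
  (1,4): δ = 35.08°  ·
  (1,5): δ = 90.57°  ·
  (2,3): δ = 124.33°  ·
  (2,4): δ = 84.43°  ·
  (2,5): δ = 28.94°  ·
  (3,4): δ = 140.10°  ·
  (3,5): δ = 84.60°  ·
  (4,5): δ = 124.51°  ·
antipodal pairs: 2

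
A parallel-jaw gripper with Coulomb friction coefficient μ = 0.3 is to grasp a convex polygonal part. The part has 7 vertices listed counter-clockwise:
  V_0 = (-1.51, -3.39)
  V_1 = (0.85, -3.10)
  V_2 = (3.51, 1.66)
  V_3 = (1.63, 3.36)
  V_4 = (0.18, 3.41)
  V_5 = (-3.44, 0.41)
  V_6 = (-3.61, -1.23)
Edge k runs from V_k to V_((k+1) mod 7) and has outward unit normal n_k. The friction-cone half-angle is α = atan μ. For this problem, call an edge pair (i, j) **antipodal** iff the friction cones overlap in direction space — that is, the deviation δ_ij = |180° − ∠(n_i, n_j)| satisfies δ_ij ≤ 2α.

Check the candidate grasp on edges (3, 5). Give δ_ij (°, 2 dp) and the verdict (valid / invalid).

α = atan 0.3 = 16.70°;  2α = 33.40°
edge 3: e_3 = (-1.45, +0.05);  n_3 = (+0.0345, +0.9994)
edge 5: e_5 = (-0.17, -1.64);  n_5 = (-0.9947, +0.1031)
∠(n_3, n_5) = 86.06°
δ = |180° − 86.06°| = 93.94°
93.94° > 2α = 33.40°  →  invalid

δ = 93.94°, invalid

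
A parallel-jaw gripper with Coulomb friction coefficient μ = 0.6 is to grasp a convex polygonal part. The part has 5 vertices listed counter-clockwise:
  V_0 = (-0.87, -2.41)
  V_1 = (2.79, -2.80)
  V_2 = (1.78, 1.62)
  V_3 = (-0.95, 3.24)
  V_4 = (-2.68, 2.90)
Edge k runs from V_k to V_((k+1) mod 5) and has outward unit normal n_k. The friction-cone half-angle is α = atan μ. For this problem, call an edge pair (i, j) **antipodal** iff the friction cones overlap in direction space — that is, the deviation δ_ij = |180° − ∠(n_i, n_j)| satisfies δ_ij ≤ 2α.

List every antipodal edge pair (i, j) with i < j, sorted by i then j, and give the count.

count = 4; pairs: (0,2), (0,3), (1,4), (2,4)

α = atan 0.6 = 30.96°;  2α = 61.93°
n_0 = (-0.1060, -0.9944)
n_1 = (+0.9749, +0.2228)
n_2 = (+0.5103, +0.8600)
n_3 = (-0.1928, +0.9812)
n_4 = (-0.9465, -0.3226)
  (0,1): δ = 71.05°  ·
  (0,2): δ = 24.60°  ✓
  (0,3): δ = 17.20°  ✓
  (0,4): δ = 114.90°  ·
  (1,2): δ = 133.56°  ·
  (1,3): δ = 91.75°  ·
  (1,4): δ = 5.95°  ✓
  (2,3): δ = 138.20°  ·
  (2,4): δ = 40.49°  ✓
  (3,4): δ = 82.30°  ·
antipodal pairs: 4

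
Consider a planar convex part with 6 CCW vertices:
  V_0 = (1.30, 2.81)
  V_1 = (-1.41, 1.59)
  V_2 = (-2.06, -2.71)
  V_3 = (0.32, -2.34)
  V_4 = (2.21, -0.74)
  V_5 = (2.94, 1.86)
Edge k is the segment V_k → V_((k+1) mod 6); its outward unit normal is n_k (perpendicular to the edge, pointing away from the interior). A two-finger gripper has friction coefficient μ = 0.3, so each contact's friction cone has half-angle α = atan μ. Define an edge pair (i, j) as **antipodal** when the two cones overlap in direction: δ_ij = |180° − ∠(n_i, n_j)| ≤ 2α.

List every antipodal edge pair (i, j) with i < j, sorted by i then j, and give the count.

α = atan 0.3 = 16.70°;  2α = 33.40°
n_0 = (-0.4105, +0.9119)
n_1 = (-0.9888, +0.1495)
n_2 = (+0.1536, -0.9881)
n_3 = (+0.6461, -0.7632)
n_4 = (+0.9628, -0.2703)
n_5 = (+0.5012, +0.8653)
  (0,1): δ = 122.83°  ·
  (0,2): δ = 15.40°  ✓
  (0,3): δ = 16.01°  ✓
  (0,4): δ = 50.08°  ·
  (0,5): δ = 125.68°  ·
  (1,2): δ = 72.57°  ·
  (1,3): δ = 41.15°  ·
  (1,4): δ = 7.09°  ✓
  (1,5): δ = 68.51°  ·
  (2,3): δ = 148.59°  ·
  (2,4): δ = 114.52°  ·
  (2,5): δ = 38.92°  ·
  (3,4): δ = 145.93°  ·
  (3,5): δ = 70.33°  ·
  (4,5): δ = 104.40°  ·
antipodal pairs: 3

count = 3; pairs: (0,2), (0,3), (1,4)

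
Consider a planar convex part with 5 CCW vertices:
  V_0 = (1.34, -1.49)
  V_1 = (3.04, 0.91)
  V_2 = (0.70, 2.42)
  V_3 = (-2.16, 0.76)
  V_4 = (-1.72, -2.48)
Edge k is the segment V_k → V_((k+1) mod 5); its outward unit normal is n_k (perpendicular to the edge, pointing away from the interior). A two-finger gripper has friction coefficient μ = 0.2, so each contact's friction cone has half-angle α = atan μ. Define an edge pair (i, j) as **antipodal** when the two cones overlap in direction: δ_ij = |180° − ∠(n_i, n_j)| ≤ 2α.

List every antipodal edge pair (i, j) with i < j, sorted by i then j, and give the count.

α = atan 0.2 = 11.31°;  2α = 22.62°
n_0 = (+0.8160, -0.5780)
n_1 = (+0.5422, +0.8402)
n_2 = (-0.5020, +0.8649)
n_3 = (-0.9909, -0.1346)
n_4 = (+0.3078, -0.9514)
  (0,1): δ = 87.52°  ·
  (0,2): δ = 24.56°  ·
  (0,3): δ = 43.04°  ·
  (0,4): δ = 143.24°  ·
  (1,2): δ = 117.03°  ·
  (1,3): δ = 49.43°  ·
  (1,4): δ = 50.76°  ·
  (2,3): δ = 112.40°  ·
  (2,4): δ = 12.20°  ✓
  (3,4): δ = 79.81°  ·
antipodal pairs: 1

count = 1; pairs: (2,4)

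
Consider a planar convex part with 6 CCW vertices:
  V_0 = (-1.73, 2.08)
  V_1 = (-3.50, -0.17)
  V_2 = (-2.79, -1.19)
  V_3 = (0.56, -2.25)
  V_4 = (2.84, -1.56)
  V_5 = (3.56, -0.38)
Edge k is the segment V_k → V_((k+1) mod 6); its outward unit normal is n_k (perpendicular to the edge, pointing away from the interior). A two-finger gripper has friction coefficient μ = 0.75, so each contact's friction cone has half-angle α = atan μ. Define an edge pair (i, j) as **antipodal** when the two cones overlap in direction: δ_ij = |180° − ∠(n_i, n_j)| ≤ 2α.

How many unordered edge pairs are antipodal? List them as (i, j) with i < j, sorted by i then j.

α = atan 0.75 = 36.87°;  2α = 73.74°
n_0 = (-0.7860, +0.6183)
n_1 = (-0.8207, -0.5713)
n_2 = (-0.3017, -0.9534)
n_3 = (+0.2897, -0.9571)
n_4 = (+0.8536, -0.5209)
n_5 = (+0.4217, +0.9068)
  (0,1): δ = 106.97°  ·
  (0,2): δ = 69.37°  ✓
  (0,3): δ = 34.97°  ✓
  (0,4): δ = 6.80°  ✓
  (0,5): δ = 103.25°  ·
  (1,2): δ = 142.40°  ·
  (1,3): δ = 108.00°  ·
  (1,4): δ = 66.23°  ✓
  (1,5): δ = 30.22°  ✓
  (2,3): δ = 145.60°  ·
  (2,4): δ = 103.83°  ·
  (2,5): δ = 7.38°  ✓
  (3,4): δ = 138.23°  ·
  (3,5): δ = 41.78°  ✓
  (4,5): δ = 83.55°  ·
antipodal pairs: 7

count = 7; pairs: (0,2), (0,3), (0,4), (1,4), (1,5), (2,5), (3,5)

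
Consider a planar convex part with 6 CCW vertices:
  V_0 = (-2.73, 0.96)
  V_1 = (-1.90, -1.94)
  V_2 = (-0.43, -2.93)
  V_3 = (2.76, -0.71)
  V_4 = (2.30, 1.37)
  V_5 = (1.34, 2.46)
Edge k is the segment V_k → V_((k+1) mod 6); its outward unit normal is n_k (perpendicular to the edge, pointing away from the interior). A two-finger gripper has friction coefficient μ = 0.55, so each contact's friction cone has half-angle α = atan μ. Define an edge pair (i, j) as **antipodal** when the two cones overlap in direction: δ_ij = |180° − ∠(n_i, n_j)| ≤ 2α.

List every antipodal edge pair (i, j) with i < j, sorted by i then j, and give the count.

α = atan 0.55 = 28.81°;  2α = 57.62°
n_0 = (-0.9614, -0.2752)
n_1 = (-0.5586, -0.8294)
n_2 = (+0.5712, -0.8208)
n_3 = (+0.9764, +0.2159)
n_4 = (+0.7504, +0.6609)
n_5 = (-0.3458, +0.9383)
  (0,1): δ = 139.93°  ·
  (0,2): δ = 71.14°  ·
  (0,3): δ = 3.50°  ✓
  (0,4): δ = 25.40°  ✓
  (0,5): δ = 94.26°  ·
  (1,2): δ = 111.21°  ·
  (1,3): δ = 43.57°  ✓
  (1,4): δ = 14.67°  ✓
  (1,5): δ = 54.19°  ✓
  (2,3): δ = 112.36°  ·
  (2,4): δ = 83.46°  ·
  (2,5): δ = 14.60°  ✓
  (3,4): δ = 151.10°  ·
  (3,5): δ = 82.24°  ·
  (4,5): δ = 111.14°  ·
antipodal pairs: 6

count = 6; pairs: (0,3), (0,4), (1,3), (1,4), (1,5), (2,5)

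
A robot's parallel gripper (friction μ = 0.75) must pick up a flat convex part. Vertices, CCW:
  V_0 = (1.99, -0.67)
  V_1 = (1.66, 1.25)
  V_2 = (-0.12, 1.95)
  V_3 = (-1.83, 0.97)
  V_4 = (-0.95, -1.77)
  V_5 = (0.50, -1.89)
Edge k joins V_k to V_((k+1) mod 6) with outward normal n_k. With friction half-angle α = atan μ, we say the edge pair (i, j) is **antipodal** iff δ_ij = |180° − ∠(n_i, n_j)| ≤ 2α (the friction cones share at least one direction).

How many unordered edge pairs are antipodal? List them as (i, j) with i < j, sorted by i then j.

count = 8; pairs: (0,2), (0,3), (1,3), (1,4), (1,5), (2,4), (2,5), (3,5)

α = atan 0.75 = 36.87°;  2α = 73.74°
n_0 = (+0.9855, +0.1694)
n_1 = (+0.3660, +0.9306)
n_2 = (-0.4972, +0.8676)
n_3 = (-0.9521, -0.3058)
n_4 = (-0.0825, -0.9966)
n_5 = (+0.6335, -0.7737)
  (0,1): δ = 121.22°  ·
  (0,2): δ = 69.94°  ✓
  (0,3): δ = 8.05°  ✓
  (0,4): δ = 75.52°  ·
  (0,5): δ = 119.56°  ·
  (1,2): δ = 128.72°  ·
  (1,3): δ = 50.73°  ✓
  (1,4): δ = 16.74°  ✓
  (1,5): δ = 60.78°  ✓
  (2,3): δ = 102.01°  ·
  (2,4): δ = 34.55°  ✓
  (2,5): δ = 9.49°  ✓
  (3,4): δ = 112.54°  ·
  (3,5): δ = 68.50°  ✓
  (4,5): δ = 135.96°  ·
antipodal pairs: 8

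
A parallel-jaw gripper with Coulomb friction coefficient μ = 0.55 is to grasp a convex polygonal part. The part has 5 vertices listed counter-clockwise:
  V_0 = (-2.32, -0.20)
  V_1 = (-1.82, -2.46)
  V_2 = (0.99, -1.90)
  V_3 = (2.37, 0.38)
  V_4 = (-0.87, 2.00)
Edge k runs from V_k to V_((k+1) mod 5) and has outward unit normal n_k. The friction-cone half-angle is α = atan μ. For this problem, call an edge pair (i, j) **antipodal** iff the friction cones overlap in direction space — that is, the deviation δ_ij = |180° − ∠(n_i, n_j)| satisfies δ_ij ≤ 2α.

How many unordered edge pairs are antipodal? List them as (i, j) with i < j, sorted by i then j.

α = atan 0.55 = 28.81°;  2α = 57.62°
n_0 = (-0.9764, -0.2160)
n_1 = (+0.1954, -0.9807)
n_2 = (+0.8555, -0.5178)
n_3 = (+0.4472, +0.8944)
n_4 = (-0.8350, +0.5503)
  (0,1): δ = 91.20°  ·
  (0,2): δ = 43.66°  ✓
  (0,3): δ = 50.96°  ✓
  (0,4): δ = 134.14°  ·
  (1,2): δ = 132.46°  ·
  (1,3): δ = 37.84°  ✓
  (1,4): δ = 45.34°  ✓
  (2,3): δ = 85.38°  ·
  (2,4): δ = 2.20°  ✓
  (3,4): δ = 96.82°  ·
antipodal pairs: 5

count = 5; pairs: (0,2), (0,3), (1,3), (1,4), (2,4)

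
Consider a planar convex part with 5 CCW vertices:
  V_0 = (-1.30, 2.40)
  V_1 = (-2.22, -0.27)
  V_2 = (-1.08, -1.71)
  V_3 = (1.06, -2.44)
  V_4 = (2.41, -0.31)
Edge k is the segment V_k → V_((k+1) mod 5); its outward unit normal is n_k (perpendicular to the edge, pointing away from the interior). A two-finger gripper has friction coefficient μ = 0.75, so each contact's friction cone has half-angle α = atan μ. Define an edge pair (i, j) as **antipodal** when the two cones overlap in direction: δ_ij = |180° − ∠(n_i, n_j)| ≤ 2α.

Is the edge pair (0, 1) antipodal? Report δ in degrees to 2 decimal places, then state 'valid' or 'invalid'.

α = atan 0.75 = 36.87°;  2α = 73.74°
edge 0: e_0 = (-0.92, -2.67);  n_0 = (-0.9454, +0.3258)
edge 1: e_1 = (+1.14, -1.44);  n_1 = (-0.7840, -0.6207)
∠(n_0, n_1) = 57.38°
δ = |180° − 57.38°| = 122.62°
122.62° > 2α = 73.74°  →  invalid

δ = 122.62°, invalid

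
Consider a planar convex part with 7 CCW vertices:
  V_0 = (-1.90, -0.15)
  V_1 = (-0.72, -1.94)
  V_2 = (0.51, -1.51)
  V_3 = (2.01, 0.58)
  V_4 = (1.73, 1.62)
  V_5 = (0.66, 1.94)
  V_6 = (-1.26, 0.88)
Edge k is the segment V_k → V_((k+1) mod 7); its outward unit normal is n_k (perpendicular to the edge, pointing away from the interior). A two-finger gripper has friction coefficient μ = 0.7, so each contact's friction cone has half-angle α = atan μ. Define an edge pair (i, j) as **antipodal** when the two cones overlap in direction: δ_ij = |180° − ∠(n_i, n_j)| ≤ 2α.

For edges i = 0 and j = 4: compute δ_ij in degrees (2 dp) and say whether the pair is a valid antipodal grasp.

δ = 39.96°, valid

α = atan 0.7 = 34.99°;  2α = 69.98°
edge 0: e_0 = (+1.18, -1.79);  n_0 = (-0.8349, -0.5504)
edge 4: e_4 = (-1.07, +0.32);  n_4 = (+0.2865, +0.9581)
∠(n_0, n_4) = 140.04°
δ = |180° − 140.04°| = 39.96°
39.96° ≤ 2α = 69.98°  →  valid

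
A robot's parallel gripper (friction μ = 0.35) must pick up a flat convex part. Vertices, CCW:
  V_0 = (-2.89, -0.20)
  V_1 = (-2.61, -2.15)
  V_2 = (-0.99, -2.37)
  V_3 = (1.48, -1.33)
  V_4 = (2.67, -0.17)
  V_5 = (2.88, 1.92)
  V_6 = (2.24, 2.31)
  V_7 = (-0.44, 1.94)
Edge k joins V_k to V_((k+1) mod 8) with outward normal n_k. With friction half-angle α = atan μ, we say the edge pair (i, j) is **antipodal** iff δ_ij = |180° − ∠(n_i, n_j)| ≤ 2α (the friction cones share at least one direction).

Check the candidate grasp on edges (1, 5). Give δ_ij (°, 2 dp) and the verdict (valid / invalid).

δ = 23.62°, valid

α = atan 0.35 = 19.29°;  2α = 38.58°
edge 1: e_1 = (+1.62, -0.22);  n_1 = (-0.1346, -0.9909)
edge 5: e_5 = (-0.64, +0.39);  n_5 = (+0.5204, +0.8539)
∠(n_1, n_5) = 156.38°
δ = |180° − 156.38°| = 23.62°
23.62° ≤ 2α = 38.58°  →  valid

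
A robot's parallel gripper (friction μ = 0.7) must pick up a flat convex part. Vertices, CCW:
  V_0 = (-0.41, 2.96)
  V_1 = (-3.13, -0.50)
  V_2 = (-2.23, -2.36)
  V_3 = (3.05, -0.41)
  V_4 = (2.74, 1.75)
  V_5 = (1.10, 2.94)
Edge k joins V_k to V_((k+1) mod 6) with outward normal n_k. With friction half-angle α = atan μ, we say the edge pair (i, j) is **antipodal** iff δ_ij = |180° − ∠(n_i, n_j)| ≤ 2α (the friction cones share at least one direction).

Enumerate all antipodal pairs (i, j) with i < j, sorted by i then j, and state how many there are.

α = atan 0.7 = 34.99°;  2α = 69.98°
n_0 = (-0.7862, +0.6180)
n_1 = (-0.9002, -0.4356)
n_2 = (+0.3464, -0.9381)
n_3 = (+0.9899, +0.1421)
n_4 = (+0.5873, +0.8094)
n_5 = (+0.0132, +0.9999)
  (0,1): δ = 116.01°  ·
  (0,2): δ = 31.56°  ✓
  (0,3): δ = 46.34°  ✓
  (0,4): δ = 92.21°  ·
  (0,5): δ = 127.41°  ·
  (1,2): δ = 95.55°  ·
  (1,3): δ = 17.65°  ✓
  (1,4): δ = 28.21°  ✓
  (1,5): δ = 63.42°  ✓
  (2,3): δ = 102.10°  ·
  (2,4): δ = 56.24°  ✓
  (2,5): δ = 21.03°  ✓
  (3,4): δ = 134.13°  ·
  (3,5): δ = 98.93°  ·
  (4,5): δ = 144.79°  ·
antipodal pairs: 7

count = 7; pairs: (0,2), (0,3), (1,3), (1,4), (1,5), (2,4), (2,5)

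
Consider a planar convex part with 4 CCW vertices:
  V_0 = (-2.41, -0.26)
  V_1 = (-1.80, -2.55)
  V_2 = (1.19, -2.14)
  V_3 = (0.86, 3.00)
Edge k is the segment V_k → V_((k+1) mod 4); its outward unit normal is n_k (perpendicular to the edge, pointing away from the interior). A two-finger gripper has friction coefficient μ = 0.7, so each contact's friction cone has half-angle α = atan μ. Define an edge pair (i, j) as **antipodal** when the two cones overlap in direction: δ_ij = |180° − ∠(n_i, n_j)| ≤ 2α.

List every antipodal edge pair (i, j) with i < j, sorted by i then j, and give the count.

count = 3; pairs: (0,2), (1,3), (2,3)

α = atan 0.7 = 34.99°;  2α = 69.98°
n_0 = (-0.9663, -0.2574)
n_1 = (+0.1359, -0.9907)
n_2 = (+0.9979, +0.0641)
n_3 = (-0.7060, +0.7082)
  (0,1): δ = 97.11°  ·
  (0,2): δ = 11.24°  ✓
  (0,3): δ = 120.00°  ·
  (1,2): δ = 94.13°  ·
  (1,3): δ = 37.10°  ✓
  (2,3): δ = 48.76°  ✓
antipodal pairs: 3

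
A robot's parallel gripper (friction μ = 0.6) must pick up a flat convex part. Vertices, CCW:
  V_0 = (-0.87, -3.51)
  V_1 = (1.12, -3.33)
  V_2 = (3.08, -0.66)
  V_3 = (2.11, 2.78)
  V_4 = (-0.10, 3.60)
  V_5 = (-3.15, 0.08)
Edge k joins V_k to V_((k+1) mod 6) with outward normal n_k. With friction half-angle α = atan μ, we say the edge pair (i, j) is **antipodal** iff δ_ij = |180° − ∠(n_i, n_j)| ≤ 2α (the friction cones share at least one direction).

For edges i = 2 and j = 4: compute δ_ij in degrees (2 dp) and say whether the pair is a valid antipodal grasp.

δ = 56.66°, valid

α = atan 0.6 = 30.96°;  2α = 61.93°
edge 2: e_2 = (-0.97, +3.44);  n_2 = (+0.9625, +0.2714)
edge 4: e_4 = (-3.05, -3.52);  n_4 = (-0.7558, +0.6548)
∠(n_2, n_4) = 123.34°
δ = |180° − 123.34°| = 56.66°
56.66° ≤ 2α = 61.93°  →  valid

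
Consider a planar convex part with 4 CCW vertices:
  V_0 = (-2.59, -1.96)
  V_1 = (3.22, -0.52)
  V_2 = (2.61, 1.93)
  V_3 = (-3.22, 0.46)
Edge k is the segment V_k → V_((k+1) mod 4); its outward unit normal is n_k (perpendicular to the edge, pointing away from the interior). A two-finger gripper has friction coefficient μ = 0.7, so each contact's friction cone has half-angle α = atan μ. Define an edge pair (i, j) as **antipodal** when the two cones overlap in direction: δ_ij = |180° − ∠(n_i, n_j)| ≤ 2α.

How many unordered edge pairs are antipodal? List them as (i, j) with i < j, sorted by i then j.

α = atan 0.7 = 34.99°;  2α = 69.98°
n_0 = (+0.2406, -0.9706)
n_1 = (+0.9704, +0.2416)
n_2 = (-0.2445, +0.9697)
n_3 = (-0.9677, -0.2519)
  (0,1): δ = 89.94°  ·
  (0,2): δ = 0.23°  ✓
  (0,3): δ = 90.67°  ·
  (1,2): δ = 89.83°  ·
  (1,3): δ = 0.61°  ✓
  (2,3): δ = 89.56°  ·
antipodal pairs: 2

count = 2; pairs: (0,2), (1,3)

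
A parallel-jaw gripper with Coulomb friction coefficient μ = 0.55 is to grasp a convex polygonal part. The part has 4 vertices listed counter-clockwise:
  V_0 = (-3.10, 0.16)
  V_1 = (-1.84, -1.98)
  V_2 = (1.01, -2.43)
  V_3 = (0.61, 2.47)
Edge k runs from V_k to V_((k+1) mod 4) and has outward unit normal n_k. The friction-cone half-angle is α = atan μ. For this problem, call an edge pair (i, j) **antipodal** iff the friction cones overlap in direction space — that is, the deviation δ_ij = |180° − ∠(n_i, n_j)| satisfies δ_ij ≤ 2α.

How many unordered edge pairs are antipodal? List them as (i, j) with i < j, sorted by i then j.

α = atan 0.55 = 28.81°;  2α = 57.62°
n_0 = (-0.8617, -0.5074)
n_1 = (-0.1560, -0.9878)
n_2 = (+0.9967, +0.0814)
n_3 = (-0.5286, +0.8489)
  (0,1): δ = 129.46°  ·
  (0,2): δ = 25.82°  ✓
  (0,3): δ = 91.42°  ·
  (1,2): δ = 76.36°  ·
  (1,3): δ = 40.88°  ✓
  (2,3): δ = 62.76°  ·
antipodal pairs: 2

count = 2; pairs: (0,2), (1,3)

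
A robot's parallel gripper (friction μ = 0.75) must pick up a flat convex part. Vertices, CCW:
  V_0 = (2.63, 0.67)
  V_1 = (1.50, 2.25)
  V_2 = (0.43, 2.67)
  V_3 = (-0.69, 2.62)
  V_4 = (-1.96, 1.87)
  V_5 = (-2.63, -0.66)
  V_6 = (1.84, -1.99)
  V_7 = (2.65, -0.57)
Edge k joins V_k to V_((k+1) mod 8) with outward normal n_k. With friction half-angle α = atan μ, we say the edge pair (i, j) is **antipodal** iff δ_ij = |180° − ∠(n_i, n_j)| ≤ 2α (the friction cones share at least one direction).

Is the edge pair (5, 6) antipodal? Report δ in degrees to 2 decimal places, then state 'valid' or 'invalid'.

α = atan 0.75 = 36.87°;  2α = 73.74°
edge 5: e_5 = (+4.47, -1.33);  n_5 = (-0.2852, -0.9585)
edge 6: e_6 = (+0.81, +1.42);  n_6 = (+0.8686, -0.4955)
∠(n_5, n_6) = 76.87°
δ = |180° − 76.87°| = 103.13°
103.13° > 2α = 73.74°  →  invalid

δ = 103.13°, invalid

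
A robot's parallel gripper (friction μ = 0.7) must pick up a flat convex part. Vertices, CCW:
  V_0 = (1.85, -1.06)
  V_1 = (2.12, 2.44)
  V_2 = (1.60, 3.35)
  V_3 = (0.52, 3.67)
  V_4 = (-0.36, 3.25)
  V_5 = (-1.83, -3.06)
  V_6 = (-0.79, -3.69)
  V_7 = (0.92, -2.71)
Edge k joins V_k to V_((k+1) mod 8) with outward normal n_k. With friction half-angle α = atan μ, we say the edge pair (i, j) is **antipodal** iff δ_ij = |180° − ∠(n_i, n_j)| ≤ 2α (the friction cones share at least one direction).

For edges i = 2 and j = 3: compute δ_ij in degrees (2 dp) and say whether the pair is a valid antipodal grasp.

δ = 137.98°, invalid

α = atan 0.7 = 34.99°;  2α = 69.98°
edge 2: e_2 = (-1.08, +0.32);  n_2 = (+0.2841, +0.9588)
edge 3: e_3 = (-0.88, -0.42);  n_3 = (-0.4307, +0.9025)
∠(n_2, n_3) = 42.02°
δ = |180° − 42.02°| = 137.98°
137.98° > 2α = 69.98°  →  invalid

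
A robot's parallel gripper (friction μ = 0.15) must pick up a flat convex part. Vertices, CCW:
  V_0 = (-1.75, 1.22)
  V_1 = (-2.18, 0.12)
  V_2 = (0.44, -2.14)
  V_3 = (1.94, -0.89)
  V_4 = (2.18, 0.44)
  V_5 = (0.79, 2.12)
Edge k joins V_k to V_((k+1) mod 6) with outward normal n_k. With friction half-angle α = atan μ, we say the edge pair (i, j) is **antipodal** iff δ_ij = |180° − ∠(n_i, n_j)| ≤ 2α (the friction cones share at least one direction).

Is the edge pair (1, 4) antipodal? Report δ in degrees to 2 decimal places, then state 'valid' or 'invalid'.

α = atan 0.15 = 8.53°;  2α = 17.06°
edge 1: e_1 = (+2.62, -2.26);  n_1 = (-0.6532, -0.7572)
edge 4: e_4 = (-1.39, +1.68);  n_4 = (+0.7705, +0.6375)
∠(n_1, n_4) = 170.38°
δ = |180° − 170.38°| = 9.62°
9.62° ≤ 2α = 17.06°  →  valid

δ = 9.62°, valid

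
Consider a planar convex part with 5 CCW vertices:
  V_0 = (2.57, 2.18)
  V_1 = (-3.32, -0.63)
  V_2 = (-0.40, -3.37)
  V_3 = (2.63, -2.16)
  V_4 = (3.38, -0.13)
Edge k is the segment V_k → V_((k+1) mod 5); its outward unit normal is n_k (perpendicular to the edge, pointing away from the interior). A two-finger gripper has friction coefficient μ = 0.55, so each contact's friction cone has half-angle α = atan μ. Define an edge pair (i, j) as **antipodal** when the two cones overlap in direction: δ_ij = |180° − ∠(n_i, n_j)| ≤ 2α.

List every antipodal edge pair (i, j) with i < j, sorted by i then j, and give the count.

count = 3; pairs: (0,2), (0,3), (1,4)

α = atan 0.55 = 28.81°;  2α = 57.62°
n_0 = (-0.4306, +0.9025)
n_1 = (-0.6843, -0.7292)
n_2 = (+0.3709, -0.9287)
n_3 = (+0.9380, -0.3466)
n_4 = (+0.9437, +0.3309)
  (0,1): δ = 68.68°  ·
  (0,2): δ = 3.74°  ✓
  (0,3): δ = 44.22°  ✓
  (0,4): δ = 83.82°  ·
  (1,2): δ = 115.05°  ·
  (1,3): δ = 67.10°  ·
  (1,4): δ = 27.50°  ✓
  (2,3): δ = 132.05°  ·
  (2,4): δ = 92.45°  ·
  (3,4): δ = 140.40°  ·
antipodal pairs: 3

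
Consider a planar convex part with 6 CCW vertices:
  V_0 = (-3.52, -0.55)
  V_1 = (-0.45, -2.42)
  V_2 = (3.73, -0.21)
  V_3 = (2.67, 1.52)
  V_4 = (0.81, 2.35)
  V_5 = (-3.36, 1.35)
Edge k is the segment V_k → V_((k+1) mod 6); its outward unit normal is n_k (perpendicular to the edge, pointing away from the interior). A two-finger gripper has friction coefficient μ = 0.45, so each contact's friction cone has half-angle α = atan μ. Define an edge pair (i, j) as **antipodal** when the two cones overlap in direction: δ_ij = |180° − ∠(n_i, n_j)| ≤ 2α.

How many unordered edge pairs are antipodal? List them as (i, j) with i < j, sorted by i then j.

α = atan 0.45 = 24.23°;  2α = 48.46°
n_0 = (-0.5202, -0.8540)
n_1 = (+0.4674, -0.8840)
n_2 = (+0.8527, +0.5224)
n_3 = (+0.4075, +0.9132)
n_4 = (-0.2332, +0.9724)
n_5 = (-0.9965, +0.0839)
  (0,1): δ = 120.79°  ·
  (0,2): δ = 27.16°  ✓
  (0,3): δ = 7.30°  ✓
  (0,4): δ = 44.83°  ✓
  (0,5): δ = 116.53°  ·
  (1,2): δ = 86.37°  ·
  (1,3): δ = 51.91°  ·
  (1,4): δ = 14.38°  ✓
  (1,5): δ = 57.32°  ·
  (2,3): δ = 145.54°  ·
  (2,4): δ = 108.01°  ·
  (2,5): δ = 36.31°  ✓
  (3,4): δ = 142.47°  ·
  (3,5): δ = 70.77°  ·
  (4,5): δ = 108.30°  ·
antipodal pairs: 5

count = 5; pairs: (0,2), (0,3), (0,4), (1,4), (2,5)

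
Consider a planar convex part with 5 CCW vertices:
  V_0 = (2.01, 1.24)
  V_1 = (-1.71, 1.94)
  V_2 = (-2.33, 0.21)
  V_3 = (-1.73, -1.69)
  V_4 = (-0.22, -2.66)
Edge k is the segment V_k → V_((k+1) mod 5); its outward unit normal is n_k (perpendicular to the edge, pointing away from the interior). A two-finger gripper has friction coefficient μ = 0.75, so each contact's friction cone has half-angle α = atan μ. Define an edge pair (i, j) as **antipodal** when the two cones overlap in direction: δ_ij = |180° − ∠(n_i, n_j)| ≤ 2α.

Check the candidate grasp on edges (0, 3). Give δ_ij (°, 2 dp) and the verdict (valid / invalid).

α = atan 0.75 = 36.87°;  2α = 73.74°
edge 0: e_0 = (-3.72, +0.70);  n_0 = (+0.1849, +0.9828)
edge 3: e_3 = (+1.51, -0.97);  n_3 = (-0.5405, -0.8414)
∠(n_0, n_3) = 157.94°
δ = |180° − 157.94°| = 22.06°
22.06° ≤ 2α = 73.74°  →  valid

δ = 22.06°, valid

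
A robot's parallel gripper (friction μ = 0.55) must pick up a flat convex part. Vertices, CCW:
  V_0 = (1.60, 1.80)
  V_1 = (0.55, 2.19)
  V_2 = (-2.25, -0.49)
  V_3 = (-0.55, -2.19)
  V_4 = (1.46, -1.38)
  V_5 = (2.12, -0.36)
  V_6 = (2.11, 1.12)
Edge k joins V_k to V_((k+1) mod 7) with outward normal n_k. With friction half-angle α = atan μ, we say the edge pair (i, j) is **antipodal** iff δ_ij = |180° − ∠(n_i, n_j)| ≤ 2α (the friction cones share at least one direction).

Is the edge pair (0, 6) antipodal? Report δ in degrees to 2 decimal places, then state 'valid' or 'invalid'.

δ = 147.25°, invalid

α = atan 0.55 = 28.81°;  2α = 57.62°
edge 0: e_0 = (-1.05, +0.39);  n_0 = (+0.3482, +0.9374)
edge 6: e_6 = (-0.51, +0.68);  n_6 = (+0.8000, +0.6000)
∠(n_0, n_6) = 32.75°
δ = |180° − 32.75°| = 147.25°
147.25° > 2α = 57.62°  →  invalid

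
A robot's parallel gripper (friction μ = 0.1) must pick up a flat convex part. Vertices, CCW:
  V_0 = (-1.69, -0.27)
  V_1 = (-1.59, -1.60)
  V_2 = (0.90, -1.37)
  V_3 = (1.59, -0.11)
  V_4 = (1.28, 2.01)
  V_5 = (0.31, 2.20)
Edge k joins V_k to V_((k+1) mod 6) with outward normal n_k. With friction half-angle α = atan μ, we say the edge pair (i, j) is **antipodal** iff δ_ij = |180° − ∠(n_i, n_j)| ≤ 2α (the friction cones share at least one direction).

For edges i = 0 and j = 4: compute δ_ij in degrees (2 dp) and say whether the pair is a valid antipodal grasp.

α = atan 0.1 = 5.71°;  2α = 11.42°
edge 0: e_0 = (+0.10, -1.33);  n_0 = (-0.9972, -0.0750)
edge 4: e_4 = (-0.97, +0.19);  n_4 = (+0.1922, +0.9814)
∠(n_0, n_4) = 105.38°
δ = |180° − 105.38°| = 74.62°
74.62° > 2α = 11.42°  →  invalid

δ = 74.62°, invalid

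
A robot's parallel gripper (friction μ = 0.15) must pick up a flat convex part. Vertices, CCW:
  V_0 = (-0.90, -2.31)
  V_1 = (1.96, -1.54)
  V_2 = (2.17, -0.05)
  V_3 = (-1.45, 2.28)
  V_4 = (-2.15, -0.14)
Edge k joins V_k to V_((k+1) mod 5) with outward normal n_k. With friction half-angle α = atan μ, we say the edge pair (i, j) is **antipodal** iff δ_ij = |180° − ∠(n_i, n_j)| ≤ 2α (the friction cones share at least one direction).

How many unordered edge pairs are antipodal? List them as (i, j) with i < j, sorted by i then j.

α = atan 0.15 = 8.53°;  2α = 17.06°
n_0 = (+0.2600, -0.9656)
n_1 = (+0.9902, -0.1396)
n_2 = (+0.5412, +0.8409)
n_3 = (-0.9606, +0.2779)
n_4 = (-0.8665, -0.4991)
  (0,1): δ = 113.09°  ·
  (0,2): δ = 47.84°  ·
  (0,3): δ = 58.80°  ·
  (0,4): δ = 104.88°  ·
  (1,2): δ = 114.74°  ·
  (1,3): δ = 8.11°  ✓
  (1,4): δ = 37.97°  ·
  (2,3): δ = 73.37°  ·
  (2,4): δ = 27.29°  ·
  (3,4): δ = 133.92°  ·
antipodal pairs: 1

count = 1; pairs: (1,3)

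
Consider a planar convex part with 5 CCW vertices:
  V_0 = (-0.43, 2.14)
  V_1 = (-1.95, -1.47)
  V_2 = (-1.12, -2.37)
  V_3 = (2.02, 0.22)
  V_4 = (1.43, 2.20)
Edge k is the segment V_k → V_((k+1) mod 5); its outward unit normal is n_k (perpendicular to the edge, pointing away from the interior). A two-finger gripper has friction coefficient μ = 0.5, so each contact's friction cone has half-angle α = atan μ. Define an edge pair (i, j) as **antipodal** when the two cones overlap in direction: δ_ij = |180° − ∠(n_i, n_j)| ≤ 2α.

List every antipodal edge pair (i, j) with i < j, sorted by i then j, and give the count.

α = atan 0.5 = 26.57°;  2α = 53.13°
n_0 = (-0.9216, +0.3881)
n_1 = (-0.7351, -0.6779)
n_2 = (+0.6363, -0.7714)
n_3 = (+0.9584, +0.2856)
n_4 = (-0.0322, +0.9995)
  (0,1): δ = 114.48°  ·
  (0,2): δ = 27.65°  ✓
  (0,3): δ = 39.43°  ✓
  (0,4): δ = 114.68°  ·
  (1,2): δ = 93.17°  ·
  (1,3): δ = 26.09°  ✓
  (1,4): δ = 49.16°  ✓
  (2,3): δ = 112.92°  ·
  (2,4): δ = 37.67°  ✓
  (3,4): δ = 104.75°  ·
antipodal pairs: 5

count = 5; pairs: (0,2), (0,3), (1,3), (1,4), (2,4)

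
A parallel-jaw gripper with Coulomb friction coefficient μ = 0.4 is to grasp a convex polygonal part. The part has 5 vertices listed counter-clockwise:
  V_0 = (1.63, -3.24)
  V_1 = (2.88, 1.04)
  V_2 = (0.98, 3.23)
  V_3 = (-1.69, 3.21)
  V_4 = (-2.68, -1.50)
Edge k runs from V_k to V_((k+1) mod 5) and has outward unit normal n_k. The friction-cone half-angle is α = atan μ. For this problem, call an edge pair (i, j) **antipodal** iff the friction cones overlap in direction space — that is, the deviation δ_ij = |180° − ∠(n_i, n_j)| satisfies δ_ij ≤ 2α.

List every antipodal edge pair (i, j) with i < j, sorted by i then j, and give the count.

count = 3; pairs: (0,3), (1,4), (2,4)

α = atan 0.4 = 21.80°;  2α = 43.60°
n_0 = (+0.9599, -0.2803)
n_1 = (+0.7553, +0.6553)
n_2 = (-0.0075, +1.0000)
n_3 = (-0.9786, +0.2057)
n_4 = (-0.3744, -0.9273)
  (0,1): δ = 122.77°  ·
  (0,2): δ = 73.29°  ·
  (0,3): δ = 4.41°  ✓
  (0,4): δ = 84.30°  ·
  (1,2): δ = 130.52°  ·
  (1,3): δ = 52.81°  ·
  (1,4): δ = 27.07°  ✓
  (2,3): δ = 102.30°  ·
  (2,4): δ = 22.41°  ✓
  (3,4): δ = 100.11°  ·
antipodal pairs: 3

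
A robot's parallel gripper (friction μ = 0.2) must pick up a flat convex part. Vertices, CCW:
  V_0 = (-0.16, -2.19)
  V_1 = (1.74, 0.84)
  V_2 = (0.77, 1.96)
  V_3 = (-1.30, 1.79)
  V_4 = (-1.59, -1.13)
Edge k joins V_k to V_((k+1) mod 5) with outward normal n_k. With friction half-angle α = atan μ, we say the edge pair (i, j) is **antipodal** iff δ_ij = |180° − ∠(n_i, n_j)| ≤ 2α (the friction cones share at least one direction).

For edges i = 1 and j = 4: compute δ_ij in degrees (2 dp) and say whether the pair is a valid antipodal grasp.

α = atan 0.2 = 11.31°;  2α = 22.62°
edge 1: e_1 = (-0.97, +1.12);  n_1 = (+0.7559, +0.6547)
edge 4: e_4 = (+1.43, -1.06);  n_4 = (-0.5955, -0.8034)
∠(n_1, n_4) = 167.44°
δ = |180° − 167.44°| = 12.56°
12.56° ≤ 2α = 22.62°  →  valid

δ = 12.56°, valid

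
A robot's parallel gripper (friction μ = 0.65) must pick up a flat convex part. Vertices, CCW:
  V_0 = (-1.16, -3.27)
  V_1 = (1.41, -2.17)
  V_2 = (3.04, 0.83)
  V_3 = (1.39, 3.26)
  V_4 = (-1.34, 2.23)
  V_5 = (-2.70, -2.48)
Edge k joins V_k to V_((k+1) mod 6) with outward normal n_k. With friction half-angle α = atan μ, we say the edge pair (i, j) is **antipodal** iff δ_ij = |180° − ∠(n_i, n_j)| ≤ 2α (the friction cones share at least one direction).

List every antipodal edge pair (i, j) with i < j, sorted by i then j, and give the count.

count = 7; pairs: (0,3), (0,4), (1,3), (1,4), (2,4), (2,5), (3,5)

α = atan 0.65 = 33.02°;  2α = 66.05°
n_0 = (+0.3935, -0.9193)
n_1 = (+0.8787, -0.4774)
n_2 = (+0.8273, +0.5618)
n_3 = (-0.3530, +0.9356)
n_4 = (-0.9608, +0.2774)
n_5 = (-0.4564, -0.8898)
  (0,1): δ = 141.69°  ·
  (0,2): δ = 78.99°  ·
  (0,3): δ = 2.50°  ✓
  (0,4): δ = 50.72°  ✓
  (0,5): δ = 129.67°  ·
  (1,2): δ = 117.31°  ·
  (1,3): δ = 40.81°  ✓
  (1,4): δ = 12.41°  ✓
  (1,5): δ = 91.36°  ·
  (2,3): δ = 103.51°  ·
  (2,4): δ = 50.28°  ✓
  (2,5): δ = 28.67°  ✓
  (3,4): δ = 126.78°  ·
  (3,5): δ = 47.83°  ✓
  (4,5): δ = 101.05°  ·
antipodal pairs: 7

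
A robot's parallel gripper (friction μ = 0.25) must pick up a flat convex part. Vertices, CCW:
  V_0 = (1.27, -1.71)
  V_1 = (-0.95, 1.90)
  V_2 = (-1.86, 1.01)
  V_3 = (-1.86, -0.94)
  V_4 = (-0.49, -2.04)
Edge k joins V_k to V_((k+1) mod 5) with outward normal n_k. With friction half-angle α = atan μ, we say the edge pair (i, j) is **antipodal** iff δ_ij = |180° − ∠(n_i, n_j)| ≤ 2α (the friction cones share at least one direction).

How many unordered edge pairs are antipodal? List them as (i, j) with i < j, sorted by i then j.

α = atan 0.25 = 14.04°;  2α = 28.07°
n_0 = (+0.8518, +0.5238)
n_1 = (-0.6992, +0.7149)
n_2 = (-1.0000, -0.0000)
n_3 = (-0.6261, -0.7798)
n_4 = (+0.1843, -0.9829)
  (0,1): δ = 77.23°  ·
  (0,2): δ = 31.59°  ·
  (0,3): δ = 19.65°  ✓
  (0,4): δ = 69.03°  ·
  (1,2): δ = 134.36°  ·
  (1,3): δ = 83.13°  ·
  (1,4): δ = 33.74°  ·
  (2,3): δ = 128.76°  ·
  (2,4): δ = 79.38°  ·
  (3,4): δ = 130.62°  ·
antipodal pairs: 1

count = 1; pairs: (0,3)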